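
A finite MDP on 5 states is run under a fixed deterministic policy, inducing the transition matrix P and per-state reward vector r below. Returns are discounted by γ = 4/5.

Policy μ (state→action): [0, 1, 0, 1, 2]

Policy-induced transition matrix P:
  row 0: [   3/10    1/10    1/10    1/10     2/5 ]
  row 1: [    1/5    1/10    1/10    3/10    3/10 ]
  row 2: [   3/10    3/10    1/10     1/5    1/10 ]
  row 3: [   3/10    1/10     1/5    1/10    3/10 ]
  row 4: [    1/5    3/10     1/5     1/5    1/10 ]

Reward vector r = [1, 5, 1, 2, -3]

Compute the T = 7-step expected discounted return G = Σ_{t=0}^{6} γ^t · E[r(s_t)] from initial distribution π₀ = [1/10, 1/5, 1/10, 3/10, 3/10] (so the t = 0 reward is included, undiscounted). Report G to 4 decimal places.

t=0: π = [0.1000, 0.2000, 0.1000, 0.3000, 0.3000], E[r] = 0.9000, γ^t·E[r] = 0.900000, running G = 0.900000
t=1: π = [0.2500, 0.1800, 0.1600, 0.1800, 0.2300], E[r] = 0.9800, γ^t·E[r] = 0.784000, running G = 1.684000
t=2: π = [0.2590, 0.1780, 0.1410, 0.1750, 0.2470], E[r] = 0.8990, γ^t·E[r] = 0.575360, running G = 2.259360
t=3: π = [0.2575, 0.1776, 0.1422, 0.1744, 0.2483], E[r] = 0.8916, γ^t·E[r] = 0.456499, running G = 2.715859
t=4: π = [0.2574, 0.1781, 0.1423, 0.1746, 0.2477], E[r] = 0.8964, γ^t·E[r] = 0.367153, running G = 3.083012
t=5: π = [0.2574, 0.1780, 0.1422, 0.1746, 0.2478], E[r] = 0.8955, γ^t·E[r] = 0.293444, running G = 3.376456
t=6: π = [0.2574, 0.1780, 0.1422, 0.1746, 0.2477], E[r] = 0.8956, γ^t·E[r] = 0.234774, running G = 3.611230

G = 3.6112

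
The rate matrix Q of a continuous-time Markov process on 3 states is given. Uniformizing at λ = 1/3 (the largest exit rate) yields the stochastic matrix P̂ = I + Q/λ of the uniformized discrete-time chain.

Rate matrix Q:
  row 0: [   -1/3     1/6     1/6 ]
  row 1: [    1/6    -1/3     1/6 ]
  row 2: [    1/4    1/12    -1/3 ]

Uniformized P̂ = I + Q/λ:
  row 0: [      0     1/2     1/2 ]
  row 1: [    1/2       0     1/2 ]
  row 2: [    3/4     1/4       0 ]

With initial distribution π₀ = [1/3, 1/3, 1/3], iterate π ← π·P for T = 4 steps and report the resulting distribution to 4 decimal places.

π = [0.3854, 0.2813, 0.3333]

t=0: π = [0.3333, 0.3333, 0.3333]
t=1: π = [0.4167, 0.2500, 0.3333]
t=2: π = [0.3750, 0.2917, 0.3333]
t=3: π = [0.3958, 0.2708, 0.3333]
t=4: π = [0.3854, 0.2813, 0.3333]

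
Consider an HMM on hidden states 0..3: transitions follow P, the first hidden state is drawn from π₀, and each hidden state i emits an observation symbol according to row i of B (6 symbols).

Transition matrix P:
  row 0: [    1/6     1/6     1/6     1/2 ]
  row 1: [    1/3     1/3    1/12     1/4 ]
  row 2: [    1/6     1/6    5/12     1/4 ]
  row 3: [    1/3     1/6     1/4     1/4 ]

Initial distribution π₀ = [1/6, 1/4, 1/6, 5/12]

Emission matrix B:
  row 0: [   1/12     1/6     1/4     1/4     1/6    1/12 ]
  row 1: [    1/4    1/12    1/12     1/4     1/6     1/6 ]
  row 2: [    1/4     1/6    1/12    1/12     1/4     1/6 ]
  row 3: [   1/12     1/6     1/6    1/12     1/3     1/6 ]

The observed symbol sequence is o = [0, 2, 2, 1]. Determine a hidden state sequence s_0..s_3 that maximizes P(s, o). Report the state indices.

path = [1, 0, 3, 0]

t=0: δ = [1.389e-02, 6.250e-02, 4.167e-02, 3.472e-02]  (obs o_0=0)
t=1: δ = [5.208e-03, 1.736e-03, 1.447e-03, 2.604e-03]  ψ = [1, 1, 2, 1]  (obs o_1=2)
t=2: δ = [2.170e-04, 7.234e-05, 7.234e-05, 4.340e-04]  ψ = [0, 0, 0, 0]  (obs o_2=2)
t=3: δ = [2.411e-05, 6.028e-06, 1.808e-05, 1.808e-05]  ψ = [3, 3, 3, 0]  (obs o_3=1)
backtrack: best end state = 0; path = [1, 0, 3, 0]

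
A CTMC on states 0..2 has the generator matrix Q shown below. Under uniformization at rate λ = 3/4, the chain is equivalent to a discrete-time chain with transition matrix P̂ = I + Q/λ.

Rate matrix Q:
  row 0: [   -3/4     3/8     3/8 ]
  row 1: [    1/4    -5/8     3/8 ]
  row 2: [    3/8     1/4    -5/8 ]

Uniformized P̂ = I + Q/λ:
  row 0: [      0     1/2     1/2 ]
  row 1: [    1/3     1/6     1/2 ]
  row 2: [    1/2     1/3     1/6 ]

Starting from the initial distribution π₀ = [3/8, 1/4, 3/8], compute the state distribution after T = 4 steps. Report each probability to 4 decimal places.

t=0: π = [0.3750, 0.2500, 0.3750]
t=1: π = [0.2708, 0.3542, 0.3750]
t=2: π = [0.3056, 0.3194, 0.3750]
t=3: π = [0.2940, 0.3310, 0.3750]
t=4: π = [0.2978, 0.3272, 0.3750]

π = [0.2978, 0.3272, 0.3750]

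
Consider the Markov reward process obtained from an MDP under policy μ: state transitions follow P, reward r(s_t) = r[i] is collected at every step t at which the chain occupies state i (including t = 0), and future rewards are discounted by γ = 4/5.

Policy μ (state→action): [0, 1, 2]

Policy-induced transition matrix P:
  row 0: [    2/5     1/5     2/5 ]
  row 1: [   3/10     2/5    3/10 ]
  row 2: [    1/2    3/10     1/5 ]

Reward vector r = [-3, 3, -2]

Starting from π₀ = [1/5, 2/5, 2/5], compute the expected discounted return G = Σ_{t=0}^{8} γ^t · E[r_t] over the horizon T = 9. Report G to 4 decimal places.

G = -3.2473

t=0: π = [0.2000, 0.4000, 0.4000], E[r] = -0.2000, γ^t·E[r] = -0.200000, running G = -0.200000
t=1: π = [0.4000, 0.3200, 0.2800], E[r] = -0.8000, γ^t·E[r] = -0.640000, running G = -0.840000
t=2: π = [0.3960, 0.2920, 0.3120], E[r] = -0.9360, γ^t·E[r] = -0.599040, running G = -1.439040
t=3: π = [0.4020, 0.2896, 0.3084], E[r] = -0.9540, γ^t·E[r] = -0.488448, running G = -1.927488
t=4: π = [0.4019, 0.2888, 0.3094], E[r] = -0.9581, γ^t·E[r] = -0.392430, running G = -2.319918
t=5: π = [0.4021, 0.2887, 0.3093], E[r] = -0.9586, γ^t·E[r] = -0.314121, running G = -2.634038
t=6: π = [0.4021, 0.2887, 0.3093], E[r] = -0.9587, γ^t·E[r] = -0.251329, running G = -2.885367
t=7: π = [0.4021, 0.2887, 0.3093], E[r] = -0.9588, γ^t·E[r] = -0.201066, running G = -3.086433
t=8: π = [0.4021, 0.2887, 0.3093], E[r] = -0.9588, γ^t·E[r] = -0.160854, running G = -3.247287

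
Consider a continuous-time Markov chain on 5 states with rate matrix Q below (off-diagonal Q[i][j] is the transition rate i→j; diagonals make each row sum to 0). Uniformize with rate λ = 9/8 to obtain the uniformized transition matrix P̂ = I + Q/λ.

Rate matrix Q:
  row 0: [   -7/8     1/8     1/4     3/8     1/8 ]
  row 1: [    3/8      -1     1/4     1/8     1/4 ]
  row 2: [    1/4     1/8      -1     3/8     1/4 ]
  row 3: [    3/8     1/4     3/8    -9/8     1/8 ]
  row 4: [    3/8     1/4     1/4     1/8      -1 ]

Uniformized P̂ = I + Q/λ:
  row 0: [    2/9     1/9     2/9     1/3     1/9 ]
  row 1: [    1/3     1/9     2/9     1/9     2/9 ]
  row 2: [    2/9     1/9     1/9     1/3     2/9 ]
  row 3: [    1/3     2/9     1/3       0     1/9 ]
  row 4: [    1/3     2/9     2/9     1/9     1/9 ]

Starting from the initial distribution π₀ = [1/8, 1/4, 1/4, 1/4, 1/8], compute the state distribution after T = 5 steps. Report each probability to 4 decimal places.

t=0: π = [0.1250, 0.2500, 0.2500, 0.2500, 0.1250]
t=1: π = [0.2917, 0.1528, 0.2222, 0.1667, 0.1667]
t=2: π = [0.2762, 0.1481, 0.2160, 0.2068, 0.1528]
t=3: π = [0.2786, 0.1511, 0.2212, 0.1975, 0.1516]
t=4: π = [0.2778, 0.1499, 0.2196, 0.2002, 0.1525]
t=5: π = [0.2781, 0.1503, 0.2201, 0.1994, 0.1522]

π = [0.2781, 0.1503, 0.2201, 0.1994, 0.1522]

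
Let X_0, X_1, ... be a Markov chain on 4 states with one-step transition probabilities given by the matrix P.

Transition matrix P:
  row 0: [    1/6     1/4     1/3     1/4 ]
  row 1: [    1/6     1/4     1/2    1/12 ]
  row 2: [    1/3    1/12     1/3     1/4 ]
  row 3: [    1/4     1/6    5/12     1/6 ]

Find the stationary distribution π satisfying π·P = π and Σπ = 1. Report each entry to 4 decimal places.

π = [0.2468, 0.1698, 0.3787, 0.2046]

Balance equations π_j = Σ_i π_i·P[i][j]:
  π_0 = 1/6·π_0 + 1/6·π_1 + 1/3·π_2 + 1/4·π_3
  π_1 = 1/4·π_0 + 1/4·π_1 + 1/12·π_2 + 1/6·π_3
  π_2 = 1/3·π_0 + 1/2·π_1 + 1/3·π_2 + 5/12·π_3
  normalize: π_0 + π_1 + π_2 + π_3 = 1
Solving the linear system gives exactly π = [39/158, 161/948, 359/948, 97/474].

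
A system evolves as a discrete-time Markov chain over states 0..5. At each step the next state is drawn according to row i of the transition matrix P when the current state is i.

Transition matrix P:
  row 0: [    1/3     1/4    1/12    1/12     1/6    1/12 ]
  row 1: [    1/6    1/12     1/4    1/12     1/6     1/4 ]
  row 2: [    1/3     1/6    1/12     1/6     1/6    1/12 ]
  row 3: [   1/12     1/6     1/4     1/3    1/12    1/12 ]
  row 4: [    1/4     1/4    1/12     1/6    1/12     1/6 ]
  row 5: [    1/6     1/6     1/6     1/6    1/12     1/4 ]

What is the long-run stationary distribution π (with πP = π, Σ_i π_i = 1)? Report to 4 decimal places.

Balance equations π_j = Σ_i π_i·P[i][j]:
  π_0 = 1/3·π_0 + 1/6·π_1 + 1/3·π_2 + 1/12·π_3 + 1/4·π_4 + 1/6·π_5
  π_1 = 1/4·π_0 + 1/12·π_1 + 1/6·π_2 + 1/6·π_3 + 1/4·π_4 + 1/6·π_5
  π_2 = 1/12·π_0 + 1/4·π_1 + 1/12·π_2 + 1/4·π_3 + 1/12·π_4 + 1/6·π_5
  π_3 = 1/12·π_0 + 1/12·π_1 + 1/6·π_2 + 1/3·π_3 + 1/6·π_4 + 1/6·π_5
  π_4 = 1/6·π_0 + 1/6·π_1 + 1/6·π_2 + 1/12·π_3 + 1/12·π_4 + 1/12·π_5
  normalize: π_0 + π_1 + π_2 + π_3 + π_4 + π_5 = 1
Solving the linear system gives exactly π = [15347/67428, 12229/67428, 857/5619, 298/1873, 4387/33714, 5033/33714].

π = [0.2276, 0.1814, 0.1525, 0.1591, 0.1301, 0.1493]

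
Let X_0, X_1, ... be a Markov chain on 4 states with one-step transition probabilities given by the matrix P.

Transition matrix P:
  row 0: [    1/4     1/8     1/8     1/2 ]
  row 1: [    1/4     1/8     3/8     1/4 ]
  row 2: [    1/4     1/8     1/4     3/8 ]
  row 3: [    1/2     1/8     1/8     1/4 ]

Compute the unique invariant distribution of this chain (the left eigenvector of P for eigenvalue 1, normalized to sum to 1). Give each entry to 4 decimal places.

Balance equations π_j = Σ_i π_i·P[i][j]:
  π_0 = 1/4·π_0 + 1/4·π_1 + 1/4·π_2 + 1/2·π_3
  π_1 = 1/8·π_0 + 1/8·π_1 + 1/8·π_2 + 1/8·π_3
  π_2 = 1/8·π_0 + 3/8·π_1 + 1/4·π_2 + 1/8·π_3
  normalize: π_0 + π_1 + π_2 + π_3 = 1
Solving the linear system gives exactly π = [19/56, 1/8, 5/28, 5/14].

π = [0.3393, 0.1250, 0.1786, 0.3571]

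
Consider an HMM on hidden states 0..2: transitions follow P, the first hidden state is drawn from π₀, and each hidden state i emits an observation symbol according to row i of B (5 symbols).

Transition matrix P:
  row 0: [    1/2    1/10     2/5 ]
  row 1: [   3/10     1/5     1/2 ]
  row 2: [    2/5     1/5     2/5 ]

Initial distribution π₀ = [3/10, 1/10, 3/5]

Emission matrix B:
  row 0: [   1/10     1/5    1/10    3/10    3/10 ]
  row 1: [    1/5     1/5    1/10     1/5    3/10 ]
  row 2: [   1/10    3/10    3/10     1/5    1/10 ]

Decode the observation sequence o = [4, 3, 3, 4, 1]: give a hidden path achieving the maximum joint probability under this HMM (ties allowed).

t=0: δ = [9.000e-02, 3.000e-02, 6.000e-02]  (obs o_0=4)
t=1: δ = [1.350e-02, 2.400e-03, 7.200e-03]  ψ = [0, 2, 0]  (obs o_1=3)
t=2: δ = [2.025e-03, 2.880e-04, 1.080e-03]  ψ = [0, 2, 0]  (obs o_2=3)
t=3: δ = [3.037e-04, 6.480e-05, 8.100e-05]  ψ = [0, 2, 0]  (obs o_3=4)
t=4: δ = [3.037e-05, 6.075e-06, 3.645e-05]  ψ = [0, 0, 0]  (obs o_4=1)
backtrack: best end state = 2; path = [0, 0, 0, 0, 2]

path = [0, 0, 0, 0, 2]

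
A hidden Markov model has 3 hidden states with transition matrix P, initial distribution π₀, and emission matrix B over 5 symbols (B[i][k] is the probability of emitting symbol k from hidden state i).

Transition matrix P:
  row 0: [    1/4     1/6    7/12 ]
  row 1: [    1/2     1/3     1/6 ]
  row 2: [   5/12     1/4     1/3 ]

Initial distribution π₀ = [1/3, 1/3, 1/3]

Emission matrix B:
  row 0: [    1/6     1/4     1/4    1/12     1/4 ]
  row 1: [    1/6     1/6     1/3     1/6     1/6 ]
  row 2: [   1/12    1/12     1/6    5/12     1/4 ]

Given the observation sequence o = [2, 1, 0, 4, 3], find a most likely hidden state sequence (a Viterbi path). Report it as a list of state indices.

path = [1, 0, 2, 0, 2]

t=0: δ = [8.333e-02, 1.111e-01, 5.556e-02]  (obs o_0=2)
t=1: δ = [1.389e-02, 6.173e-03, 4.051e-03]  ψ = [1, 1, 0]  (obs o_1=1)
t=2: δ = [5.787e-04, 3.858e-04, 6.752e-04]  ψ = [0, 0, 0]  (obs o_2=0)
t=3: δ = [7.033e-05, 2.813e-05, 8.439e-05]  ψ = [2, 2, 0]  (obs o_3=4)
t=4: δ = [2.930e-06, 3.516e-06, 1.709e-05]  ψ = [2, 2, 0]  (obs o_4=3)
backtrack: best end state = 2; path = [1, 0, 2, 0, 2]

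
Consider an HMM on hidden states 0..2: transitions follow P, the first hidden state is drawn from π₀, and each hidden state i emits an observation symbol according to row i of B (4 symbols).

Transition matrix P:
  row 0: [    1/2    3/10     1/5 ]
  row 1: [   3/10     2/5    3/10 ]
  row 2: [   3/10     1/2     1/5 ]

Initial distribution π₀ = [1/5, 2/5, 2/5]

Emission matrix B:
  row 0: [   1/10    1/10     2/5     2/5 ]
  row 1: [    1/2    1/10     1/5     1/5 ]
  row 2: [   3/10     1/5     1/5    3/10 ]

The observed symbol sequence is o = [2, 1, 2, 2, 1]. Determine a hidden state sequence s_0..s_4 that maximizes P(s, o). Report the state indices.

t=0: δ = [8.000e-02, 8.000e-02, 8.000e-02]  (obs o_0=2)
t=1: δ = [4.000e-03, 4.000e-03, 4.800e-03]  ψ = [0, 2, 1]  (obs o_1=1)
t=2: δ = [8.000e-04, 4.800e-04, 2.400e-04]  ψ = [0, 2, 1]  (obs o_2=2)
t=3: δ = [1.600e-04, 4.800e-05, 3.200e-05]  ψ = [0, 0, 0]  (obs o_3=2)
t=4: δ = [8.000e-06, 4.800e-06, 6.400e-06]  ψ = [0, 0, 0]  (obs o_4=1)
backtrack: best end state = 0; path = [0, 0, 0, 0, 0]

path = [0, 0, 0, 0, 0]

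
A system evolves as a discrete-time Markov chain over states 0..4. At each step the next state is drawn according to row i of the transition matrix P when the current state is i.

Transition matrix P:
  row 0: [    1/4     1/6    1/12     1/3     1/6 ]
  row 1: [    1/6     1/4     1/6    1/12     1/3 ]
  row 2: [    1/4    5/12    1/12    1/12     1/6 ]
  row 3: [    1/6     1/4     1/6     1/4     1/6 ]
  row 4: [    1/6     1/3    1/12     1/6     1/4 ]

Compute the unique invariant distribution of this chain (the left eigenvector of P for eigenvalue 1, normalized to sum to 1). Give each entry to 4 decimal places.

π = [0.1928, 0.2734, 0.1212, 0.1810, 0.2315]

Balance equations π_j = Σ_i π_i·P[i][j]:
  π_0 = 1/4·π_0 + 1/6·π_1 + 1/4·π_2 + 1/6·π_3 + 1/6·π_4
  π_1 = 1/6·π_0 + 1/4·π_1 + 5/12·π_2 + 1/4·π_3 + 1/3·π_4
  π_2 = 1/12·π_0 + 1/6·π_1 + 1/12·π_2 + 1/6·π_3 + 1/12·π_4
  π_3 = 1/3·π_0 + 1/12·π_1 + 1/12·π_2 + 1/4·π_3 + 1/6·π_4
  normalize: π_0 + π_1 + π_2 + π_3 + π_4 = 1
Solving the linear system gives exactly π = [603/3127, 855/3127, 379/3127, 566/3127, 724/3127].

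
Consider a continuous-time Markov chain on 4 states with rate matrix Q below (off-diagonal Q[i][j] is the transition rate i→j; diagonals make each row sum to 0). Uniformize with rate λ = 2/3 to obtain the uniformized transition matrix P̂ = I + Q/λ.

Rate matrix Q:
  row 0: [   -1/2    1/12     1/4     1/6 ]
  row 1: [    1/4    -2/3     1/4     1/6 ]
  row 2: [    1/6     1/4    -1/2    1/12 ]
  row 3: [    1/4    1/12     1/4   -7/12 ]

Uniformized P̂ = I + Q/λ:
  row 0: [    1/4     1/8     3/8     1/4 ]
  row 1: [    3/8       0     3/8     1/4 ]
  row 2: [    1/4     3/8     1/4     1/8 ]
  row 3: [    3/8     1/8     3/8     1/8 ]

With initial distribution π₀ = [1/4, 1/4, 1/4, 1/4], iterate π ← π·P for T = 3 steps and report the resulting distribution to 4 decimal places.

π = [0.2969, 0.1841, 0.3335, 0.1855]

t=0: π = [0.2500, 0.2500, 0.2500, 0.2500]
t=1: π = [0.3125, 0.1563, 0.3438, 0.1875]
t=2: π = [0.2930, 0.1914, 0.3320, 0.1836]
t=3: π = [0.2969, 0.1841, 0.3335, 0.1855]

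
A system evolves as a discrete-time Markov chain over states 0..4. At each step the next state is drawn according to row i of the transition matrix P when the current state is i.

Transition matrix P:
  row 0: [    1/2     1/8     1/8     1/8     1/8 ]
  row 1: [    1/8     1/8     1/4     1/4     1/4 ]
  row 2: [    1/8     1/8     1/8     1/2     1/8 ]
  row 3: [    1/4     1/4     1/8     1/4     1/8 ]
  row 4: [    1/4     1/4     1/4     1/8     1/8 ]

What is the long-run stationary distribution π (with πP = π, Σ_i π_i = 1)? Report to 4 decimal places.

π = [0.2770, 0.1731, 0.1650, 0.2383, 0.1466]

Balance equations π_j = Σ_i π_i·P[i][j]:
  π_0 = 1/2·π_0 + 1/8·π_1 + 1/8·π_2 + 1/4·π_3 + 1/4·π_4
  π_1 = 1/8·π_0 + 1/8·π_1 + 1/8·π_2 + 1/4·π_3 + 1/4·π_4
  π_2 = 1/8·π_0 + 1/4·π_1 + 1/8·π_2 + 1/8·π_3 + 1/4·π_4
  π_3 = 1/8·π_0 + 1/4·π_1 + 1/2·π_2 + 1/4·π_3 + 1/8·π_4
  normalize: π_0 + π_1 + π_2 + π_3 + π_4 = 1
Solving the linear system gives exactly π = [136/491, 85/491, 81/491, 117/491, 72/491].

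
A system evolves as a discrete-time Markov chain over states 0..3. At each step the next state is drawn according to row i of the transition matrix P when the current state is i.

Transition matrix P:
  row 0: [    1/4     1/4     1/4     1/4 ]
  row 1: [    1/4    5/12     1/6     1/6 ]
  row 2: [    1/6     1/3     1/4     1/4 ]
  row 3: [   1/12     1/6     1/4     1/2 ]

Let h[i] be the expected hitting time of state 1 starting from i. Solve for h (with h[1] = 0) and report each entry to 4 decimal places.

h = [4.1143, 0.0000, 3.7714, 4.5714]

First-step conditioning: h[1] = 0; for i ≠ 1, h[i] = 1 + Σ_k P[i][k]·h[k].
  h[0] = 1 + 1/4·h[0] + 1/4·h[2] + 1/4·h[3]
  h[2] = 1 + 1/6·h[0] + 1/4·h[2] + 1/4·h[3]
  h[3] = 1 + 1/12·h[0] + 1/4·h[2] + 1/2·h[3]
Solving the 3×3 linear system over states ≠ 1 gives exactly h = [144/35, 0, 132/35, 32/7] (h[1] = 0 is the target).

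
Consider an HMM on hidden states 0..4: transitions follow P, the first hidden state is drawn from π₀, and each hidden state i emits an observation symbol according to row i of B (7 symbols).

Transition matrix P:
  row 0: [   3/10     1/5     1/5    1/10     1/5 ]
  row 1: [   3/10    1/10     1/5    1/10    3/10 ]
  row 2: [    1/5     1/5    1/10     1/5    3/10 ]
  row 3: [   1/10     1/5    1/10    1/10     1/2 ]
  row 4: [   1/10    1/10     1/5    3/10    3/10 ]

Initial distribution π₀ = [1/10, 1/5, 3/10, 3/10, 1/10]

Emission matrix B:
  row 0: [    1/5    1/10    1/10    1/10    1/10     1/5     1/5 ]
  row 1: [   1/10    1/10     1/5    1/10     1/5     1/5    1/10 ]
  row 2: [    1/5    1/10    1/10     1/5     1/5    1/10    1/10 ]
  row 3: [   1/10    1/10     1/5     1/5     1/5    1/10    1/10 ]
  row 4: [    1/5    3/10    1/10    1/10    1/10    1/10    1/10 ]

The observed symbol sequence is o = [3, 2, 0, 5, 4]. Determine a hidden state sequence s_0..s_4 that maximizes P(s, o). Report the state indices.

t=0: δ = [1.000e-02, 2.000e-02, 6.000e-02, 6.000e-02, 1.000e-02]  (obs o_0=3)
t=1: δ = [1.200e-03, 2.400e-03, 6.000e-04, 2.400e-03, 3.000e-03]  ψ = [2, 2, 2, 2, 3]  (obs o_1=2)
t=2: δ = [1.440e-04, 4.800e-05, 1.200e-04, 9.000e-05, 2.400e-04]  ψ = [1, 3, 4, 4, 3]  (obs o_2=0)
t=3: δ = [8.640e-06, 5.760e-06, 4.800e-06, 7.200e-06, 7.200e-06]  ψ = [0, 0, 4, 4, 4]  (obs o_3=5)
t=4: δ = [2.592e-07, 3.456e-07, 3.456e-07, 4.320e-07, 3.600e-07]  ψ = [0, 0, 0, 4, 3]  (obs o_4=4)
backtrack: best end state = 3; path = [2, 3, 4, 4, 3]

path = [2, 3, 4, 4, 3]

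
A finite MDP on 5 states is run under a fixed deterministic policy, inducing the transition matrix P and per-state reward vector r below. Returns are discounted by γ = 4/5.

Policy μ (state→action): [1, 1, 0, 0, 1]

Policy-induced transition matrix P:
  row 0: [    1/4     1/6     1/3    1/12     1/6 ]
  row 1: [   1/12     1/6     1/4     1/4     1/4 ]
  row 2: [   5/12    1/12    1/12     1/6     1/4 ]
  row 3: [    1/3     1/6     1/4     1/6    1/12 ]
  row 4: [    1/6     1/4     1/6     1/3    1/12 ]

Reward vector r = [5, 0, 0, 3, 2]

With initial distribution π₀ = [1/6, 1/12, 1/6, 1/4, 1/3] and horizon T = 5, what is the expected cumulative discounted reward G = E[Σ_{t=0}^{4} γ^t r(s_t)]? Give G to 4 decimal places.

G = 7.4539

t=0: π = [0.1667, 0.0833, 0.1667, 0.2500, 0.3333], E[r] = 2.2500, γ^t·E[r] = 2.250000, running G = 2.250000
t=1: π = [0.2569, 0.1806, 0.2083, 0.2153, 0.1389], E[r] = 2.2083, γ^t·E[r] = 1.766667, running G = 4.016667
t=2: π = [0.2610, 0.1609, 0.2251, 0.1834, 0.1696], E[r] = 2.1944, γ^t·E[r] = 1.404444, running G = 5.421111
t=3: π = [0.2619, 0.1620, 0.2201, 0.1866, 0.1694], E[r] = 2.2079, γ^t·E[r] = 1.130444, running G = 6.551556
t=4: π = [0.2611, 0.1624, 0.2210, 0.1866, 0.1688], E[r] = 2.2030, γ^t·E[r] = 0.902341, running G = 7.453896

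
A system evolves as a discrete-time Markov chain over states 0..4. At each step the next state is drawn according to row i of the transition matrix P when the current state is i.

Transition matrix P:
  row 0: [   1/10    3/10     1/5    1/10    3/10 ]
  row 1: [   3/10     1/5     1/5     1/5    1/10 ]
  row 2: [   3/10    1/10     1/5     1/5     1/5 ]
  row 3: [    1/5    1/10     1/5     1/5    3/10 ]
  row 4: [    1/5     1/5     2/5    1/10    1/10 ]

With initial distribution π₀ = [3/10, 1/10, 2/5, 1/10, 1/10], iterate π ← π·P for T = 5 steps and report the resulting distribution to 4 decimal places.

π = [0.2202, 0.1822, 0.2400, 0.1580, 0.1996]

t=0: π = [0.3000, 0.1000, 0.4000, 0.1000, 0.1000]
t=1: π = [0.2200, 0.1800, 0.2200, 0.1600, 0.2200]
t=2: π = [0.2180, 0.1840, 0.2440, 0.1560, 0.1980]
t=3: π = [0.2210, 0.1818, 0.2396, 0.1584, 0.1992]
t=4: π = [0.2200, 0.1823, 0.2398, 0.1580, 0.1998]
t=5: π = [0.2202, 0.1822, 0.2400, 0.1580, 0.1996]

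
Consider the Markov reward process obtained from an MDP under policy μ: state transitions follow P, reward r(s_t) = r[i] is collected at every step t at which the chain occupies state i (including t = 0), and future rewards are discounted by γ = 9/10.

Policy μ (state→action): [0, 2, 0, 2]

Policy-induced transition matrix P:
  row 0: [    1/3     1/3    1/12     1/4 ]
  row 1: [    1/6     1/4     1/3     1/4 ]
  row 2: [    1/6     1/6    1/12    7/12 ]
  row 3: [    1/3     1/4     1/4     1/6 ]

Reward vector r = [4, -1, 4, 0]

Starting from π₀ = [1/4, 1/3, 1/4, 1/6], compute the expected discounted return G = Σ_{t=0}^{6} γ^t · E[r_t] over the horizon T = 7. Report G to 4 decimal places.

t=0: π = [0.2500, 0.3333, 0.2500, 0.1667], E[r] = 1.6667, γ^t·E[r] = 1.666667, running G = 1.666667
t=1: π = [0.2361, 0.2500, 0.1944, 0.3194], E[r] = 1.4722, γ^t·E[r] = 1.325000, running G = 2.991667
t=2: π = [0.2593, 0.2535, 0.1991, 0.2882], E[r] = 1.5799, γ^t·E[r] = 1.279688, running G = 4.271354
t=3: π = [0.2579, 0.2550, 0.1947, 0.2923], E[r] = 1.5556, γ^t·E[r] = 1.134000, running G = 5.405354
t=4: π = [0.2584, 0.2553, 0.1958, 0.2905], E[r] = 1.5615, γ^t·E[r] = 1.024487, running G = 6.429841
t=5: π = [0.2582, 0.2552, 0.1956, 0.2911], E[r] = 1.5597, γ^t·E[r] = 0.920987, running G = 7.350828
t=6: π = [0.2582, 0.2552, 0.1956, 0.2909], E[r] = 1.5602, γ^t·E[r] = 0.829143, running G = 8.179971

G = 8.1800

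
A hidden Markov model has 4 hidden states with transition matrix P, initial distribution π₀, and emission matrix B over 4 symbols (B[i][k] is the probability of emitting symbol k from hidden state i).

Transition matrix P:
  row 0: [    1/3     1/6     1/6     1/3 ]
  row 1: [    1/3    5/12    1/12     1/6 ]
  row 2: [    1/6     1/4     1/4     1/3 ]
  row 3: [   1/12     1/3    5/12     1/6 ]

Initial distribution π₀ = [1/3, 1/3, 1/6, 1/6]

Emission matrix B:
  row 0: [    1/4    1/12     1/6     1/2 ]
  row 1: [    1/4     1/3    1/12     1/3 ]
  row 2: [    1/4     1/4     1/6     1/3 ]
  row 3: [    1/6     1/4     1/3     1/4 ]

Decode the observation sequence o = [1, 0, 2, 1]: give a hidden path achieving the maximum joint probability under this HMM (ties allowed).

path = [1, 0, 3, 1]

t=0: δ = [2.778e-02, 1.111e-01, 4.167e-02, 4.167e-02]  (obs o_0=1)
t=1: δ = [9.259e-03, 1.157e-02, 4.340e-03, 3.086e-03]  ψ = [1, 1, 3, 1]  (obs o_1=0)
t=2: δ = [6.430e-04, 4.019e-04, 2.572e-04, 1.029e-03]  ψ = [1, 1, 0, 0]  (obs o_2=2)
t=3: δ = [1.786e-05, 1.143e-04, 1.072e-04, 5.358e-05]  ψ = [0, 3, 3, 0]  (obs o_3=1)
backtrack: best end state = 1; path = [1, 0, 3, 1]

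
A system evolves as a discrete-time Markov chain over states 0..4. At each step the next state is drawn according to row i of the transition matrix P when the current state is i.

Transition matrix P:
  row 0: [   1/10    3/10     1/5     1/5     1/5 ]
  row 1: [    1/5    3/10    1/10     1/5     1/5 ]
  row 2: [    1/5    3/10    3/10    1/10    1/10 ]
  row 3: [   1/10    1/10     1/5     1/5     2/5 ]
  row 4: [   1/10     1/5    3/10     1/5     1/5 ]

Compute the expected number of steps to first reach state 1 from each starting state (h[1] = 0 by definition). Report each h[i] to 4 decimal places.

First-step conditioning: h[1] = 0; for i ≠ 1, h[i] = 1 + Σ_k P[i][k]·h[k].
  h[0] = 1 + 1/10·h[0] + 1/5·h[2] + 1/5·h[3] + 1/5·h[4]
  h[2] = 1 + 1/5·h[0] + 3/10·h[2] + 1/10·h[3] + 1/10·h[4]
  h[3] = 1 + 1/10·h[0] + 1/5·h[2] + 1/5·h[3] + 2/5·h[4]
  h[4] = 1 + 1/10·h[0] + 3/10·h[2] + 1/5·h[3] + 1/5·h[4]
Solving the 4×4 linear system over states ≠ 1 gives exactly h = [570/139, 0, 550/139, 5, 625/139] (h[1] = 0 is the target).

h = [4.1007, 0.0000, 3.9568, 5.0000, 4.4964]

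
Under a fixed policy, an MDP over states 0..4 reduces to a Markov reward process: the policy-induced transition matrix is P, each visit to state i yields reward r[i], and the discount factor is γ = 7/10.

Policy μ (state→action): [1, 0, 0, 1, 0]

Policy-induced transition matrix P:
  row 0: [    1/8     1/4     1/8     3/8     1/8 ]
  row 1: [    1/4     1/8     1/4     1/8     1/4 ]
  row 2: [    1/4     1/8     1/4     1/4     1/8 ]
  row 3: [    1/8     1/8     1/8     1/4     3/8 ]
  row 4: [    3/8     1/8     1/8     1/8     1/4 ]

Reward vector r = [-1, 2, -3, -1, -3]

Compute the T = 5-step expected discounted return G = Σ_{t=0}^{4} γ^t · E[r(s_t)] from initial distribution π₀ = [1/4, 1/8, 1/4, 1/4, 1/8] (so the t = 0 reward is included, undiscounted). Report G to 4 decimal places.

t=0: π = [0.2500, 0.1250, 0.2500, 0.2500, 0.1250], E[r] = -1.3750, γ^t·E[r] = -1.375000, running G = -1.375000
t=1: π = [0.2031, 0.1563, 0.1719, 0.2500, 0.2188], E[r] = -1.3125, γ^t·E[r] = -0.918750, running G = -2.293750
t=2: π = [0.2207, 0.1504, 0.1660, 0.2285, 0.2344], E[r] = -1.3496, γ^t·E[r] = -0.661309, running G = -2.955059
t=3: π = [0.2231, 0.1526, 0.1646, 0.2295, 0.2302], E[r] = -1.3318, γ^t·E[r] = -0.456803, running G = -3.411862
t=4: π = [0.2222, 0.1529, 0.1646, 0.2300, 0.2302], E[r] = -1.3311, γ^t·E[r] = -0.319586, running G = -3.731448

G = -3.7314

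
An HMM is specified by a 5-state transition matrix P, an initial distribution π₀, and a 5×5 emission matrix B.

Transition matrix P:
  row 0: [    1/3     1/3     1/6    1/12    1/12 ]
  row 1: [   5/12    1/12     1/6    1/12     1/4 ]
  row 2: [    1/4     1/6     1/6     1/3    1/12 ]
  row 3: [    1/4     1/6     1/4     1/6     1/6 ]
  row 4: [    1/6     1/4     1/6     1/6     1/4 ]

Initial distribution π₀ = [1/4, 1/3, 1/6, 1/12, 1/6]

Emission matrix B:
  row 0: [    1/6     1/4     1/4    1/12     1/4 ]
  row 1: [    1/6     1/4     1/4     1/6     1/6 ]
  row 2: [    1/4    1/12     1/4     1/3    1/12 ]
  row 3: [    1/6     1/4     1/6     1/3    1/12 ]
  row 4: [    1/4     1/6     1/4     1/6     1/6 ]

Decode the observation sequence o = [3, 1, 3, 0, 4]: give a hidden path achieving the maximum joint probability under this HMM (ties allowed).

path = [1, 0, 1, 0, 0]

t=0: δ = [2.083e-02, 5.556e-02, 5.556e-02, 2.778e-02, 2.778e-02]  (obs o_0=3)
t=1: δ = [5.787e-03, 2.315e-03, 7.716e-04, 4.630e-03, 2.315e-03]  ψ = [1, 2, 1, 2, 1]  (obs o_1=1)
t=2: δ = [1.608e-04, 3.215e-04, 3.858e-04, 2.572e-04, 1.286e-04]  ψ = [0, 0, 3, 3, 3]  (obs o_2=3)
t=3: δ = [2.233e-05, 1.072e-05, 1.608e-05, 2.143e-05, 2.009e-05]  ψ = [1, 2, 2, 2, 1]  (obs o_3=0)
t=4: δ = [1.861e-06, 1.240e-06, 4.465e-07, 4.465e-07, 8.372e-07]  ψ = [0, 0, 3, 2, 4]  (obs o_4=4)
backtrack: best end state = 0; path = [1, 0, 1, 0, 0]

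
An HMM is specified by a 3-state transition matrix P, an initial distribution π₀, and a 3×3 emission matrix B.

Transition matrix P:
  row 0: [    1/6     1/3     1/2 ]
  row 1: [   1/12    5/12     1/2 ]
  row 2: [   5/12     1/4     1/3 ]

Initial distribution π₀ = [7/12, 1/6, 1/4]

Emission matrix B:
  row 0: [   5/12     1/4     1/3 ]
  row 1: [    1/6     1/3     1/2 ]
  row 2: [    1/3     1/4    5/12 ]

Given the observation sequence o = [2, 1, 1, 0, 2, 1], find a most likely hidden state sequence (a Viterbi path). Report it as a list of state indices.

t=0: δ = [1.944e-01, 8.333e-02, 1.042e-01]  (obs o_0=2)
t=1: δ = [1.085e-02, 2.160e-02, 2.431e-02]  ψ = [2, 0, 0]  (obs o_1=1)
t=2: δ = [2.532e-03, 3.001e-03, 2.701e-03]  ψ = [2, 1, 1]  (obs o_2=1)
t=3: δ = [4.689e-04, 2.084e-04, 5.001e-04]  ψ = [2, 1, 1]  (obs o_3=0)
t=4: δ = [6.946e-05, 7.814e-05, 9.768e-05]  ψ = [2, 0, 0]  (obs o_4=2)
t=5: δ = [1.017e-05, 1.085e-05, 9.768e-06]  ψ = [2, 1, 1]  (obs o_5=1)
backtrack: best end state = 1; path = [0, 1, 2, 0, 1, 1]

path = [0, 1, 2, 0, 1, 1]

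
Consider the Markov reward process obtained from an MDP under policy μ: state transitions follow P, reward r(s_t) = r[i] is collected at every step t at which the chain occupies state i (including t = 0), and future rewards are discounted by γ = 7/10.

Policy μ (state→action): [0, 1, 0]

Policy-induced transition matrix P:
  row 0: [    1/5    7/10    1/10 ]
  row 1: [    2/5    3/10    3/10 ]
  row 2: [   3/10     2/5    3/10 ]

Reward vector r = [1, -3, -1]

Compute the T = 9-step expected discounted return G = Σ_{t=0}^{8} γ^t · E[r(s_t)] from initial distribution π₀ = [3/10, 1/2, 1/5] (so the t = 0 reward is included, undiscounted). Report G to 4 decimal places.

t=0: π = [0.3000, 0.5000, 0.2000], E[r] = -1.4000, γ^t·E[r] = -1.400000, running G = -1.400000
t=1: π = [0.3200, 0.4400, 0.2400], E[r] = -1.2400, γ^t·E[r] = -0.868000, running G = -2.268000
t=2: π = [0.3120, 0.4520, 0.2360], E[r] = -1.2800, γ^t·E[r] = -0.627200, running G = -2.895200
t=3: π = [0.3140, 0.4484, 0.2376], E[r] = -1.2688, γ^t·E[r] = -0.435198, running G = -3.330398
t=4: π = [0.3134, 0.4494, 0.2372], E[r] = -1.2718, γ^t·E[r] = -0.305369, running G = -3.635767
t=5: π = [0.3136, 0.4491, 0.2373], E[r] = -1.2710, γ^t·E[r] = -0.213618, running G = -3.849385
t=6: π = [0.3136, 0.4492, 0.2373], E[r] = -1.2712, γ^t·E[r] = -0.149560, running G = -3.998945
t=7: π = [0.3136, 0.4491, 0.2373], E[r] = -1.2712, γ^t·E[r] = -0.104687, running G = -4.103632
t=8: π = [0.3136, 0.4492, 0.2373], E[r] = -1.2712, γ^t·E[r] = -0.073282, running G = -4.176913

G = -4.1769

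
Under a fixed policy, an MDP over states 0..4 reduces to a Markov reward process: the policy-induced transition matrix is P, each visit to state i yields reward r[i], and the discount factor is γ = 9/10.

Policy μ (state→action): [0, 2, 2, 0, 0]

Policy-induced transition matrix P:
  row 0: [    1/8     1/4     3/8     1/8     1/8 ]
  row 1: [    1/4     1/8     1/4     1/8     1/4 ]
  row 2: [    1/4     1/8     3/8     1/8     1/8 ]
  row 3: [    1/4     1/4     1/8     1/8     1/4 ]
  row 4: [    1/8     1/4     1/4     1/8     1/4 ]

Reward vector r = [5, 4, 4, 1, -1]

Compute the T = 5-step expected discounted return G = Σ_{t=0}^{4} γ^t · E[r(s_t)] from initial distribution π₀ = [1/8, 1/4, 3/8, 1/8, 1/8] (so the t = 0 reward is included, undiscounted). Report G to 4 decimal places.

t=0: π = [0.1250, 0.2500, 0.3750, 0.1250, 0.1250], E[r] = 3.1250, γ^t·E[r] = 3.125000, running G = 3.125000
t=1: π = [0.2188, 0.1719, 0.2969, 0.1250, 0.1875], E[r] = 2.9063, γ^t·E[r] = 2.615625, running G = 5.740625
t=2: π = [0.1992, 0.1914, 0.2988, 0.1250, 0.1855], E[r] = 2.8965, γ^t·E[r] = 2.346152, running G = 8.086777
t=3: π = [0.2019, 0.1887, 0.2966, 0.1250, 0.1877], E[r] = 2.8882, γ^t·E[r] = 2.105486, running G = 10.192263
t=4: π = [0.2013, 0.1893, 0.2967, 0.1250, 0.1877], E[r] = 2.8879, γ^t·E[r] = 1.894737, running G = 12.087000

G = 12.0870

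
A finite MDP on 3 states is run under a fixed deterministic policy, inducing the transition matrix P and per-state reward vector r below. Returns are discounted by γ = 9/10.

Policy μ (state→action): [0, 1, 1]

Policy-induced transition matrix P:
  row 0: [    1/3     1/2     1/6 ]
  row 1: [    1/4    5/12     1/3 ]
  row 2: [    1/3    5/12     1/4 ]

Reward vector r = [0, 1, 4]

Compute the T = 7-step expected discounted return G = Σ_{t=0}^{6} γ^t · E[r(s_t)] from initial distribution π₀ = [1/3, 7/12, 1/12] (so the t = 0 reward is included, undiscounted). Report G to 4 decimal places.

G = 7.2359

t=0: π = [0.3333, 0.5833, 0.0833], E[r] = 0.9167, γ^t·E[r] = 0.916667, running G = 0.916667
t=1: π = [0.2847, 0.4444, 0.2708], E[r] = 1.5278, γ^t·E[r] = 1.375000, running G = 2.291667
t=2: π = [0.2963, 0.4404, 0.2633], E[r] = 1.4936, γ^t·E[r] = 1.209844, running G = 3.501510
t=3: π = [0.2966, 0.4414, 0.2620], E[r] = 1.4894, γ^t·E[r] = 1.085766, running G = 4.587276
t=4: π = [0.2966, 0.4414, 0.2621], E[r] = 1.4896, γ^t·E[r] = 0.977345, running G = 5.564621
t=5: π = [0.2966, 0.4414, 0.2621], E[r] = 1.4897, γ^t·E[r] = 0.879628, running G = 6.444248
t=6: π = [0.2966, 0.4414, 0.2621], E[r] = 1.4897, γ^t·E[r] = 0.791664, running G = 7.235912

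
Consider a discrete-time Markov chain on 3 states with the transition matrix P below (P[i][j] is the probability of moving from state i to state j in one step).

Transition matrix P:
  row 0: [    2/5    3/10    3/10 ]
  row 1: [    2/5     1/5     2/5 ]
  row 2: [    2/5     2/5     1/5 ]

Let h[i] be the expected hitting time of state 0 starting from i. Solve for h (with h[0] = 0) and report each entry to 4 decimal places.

First-step conditioning: h[0] = 0; for i ≠ 0, h[i] = 1 + Σ_k P[i][k]·h[k].
  h[1] = 1 + 1/5·h[1] + 2/5·h[2]
  h[2] = 1 + 2/5·h[1] + 1/5·h[2]
Solving the 2×2 linear system over states ≠ 0 gives exactly h = [0, 5/2, 5/2] (h[0] = 0 is the target).

h = [0.0000, 2.5000, 2.5000]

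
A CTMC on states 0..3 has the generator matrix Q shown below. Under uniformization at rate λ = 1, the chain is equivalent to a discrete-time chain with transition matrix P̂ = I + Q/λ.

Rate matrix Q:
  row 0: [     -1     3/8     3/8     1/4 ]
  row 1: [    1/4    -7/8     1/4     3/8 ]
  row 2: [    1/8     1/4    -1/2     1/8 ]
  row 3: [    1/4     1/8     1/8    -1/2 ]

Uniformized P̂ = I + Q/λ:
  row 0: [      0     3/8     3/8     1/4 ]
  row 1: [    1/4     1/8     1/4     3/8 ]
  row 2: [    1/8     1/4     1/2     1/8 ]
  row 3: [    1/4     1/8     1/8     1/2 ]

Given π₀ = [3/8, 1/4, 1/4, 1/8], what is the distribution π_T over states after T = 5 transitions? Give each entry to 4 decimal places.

π = [0.1689, 0.2061, 0.3092, 0.3158]

t=0: π = [0.3750, 0.2500, 0.2500, 0.1250]
t=1: π = [0.1250, 0.2500, 0.3438, 0.2813]
t=2: π = [0.1758, 0.1992, 0.3164, 0.3086]
t=3: π = [0.1665, 0.2085, 0.3125, 0.3125]
t=4: π = [0.1693, 0.2057, 0.3099, 0.3151]
t=5: π = [0.1689, 0.2061, 0.3092, 0.3158]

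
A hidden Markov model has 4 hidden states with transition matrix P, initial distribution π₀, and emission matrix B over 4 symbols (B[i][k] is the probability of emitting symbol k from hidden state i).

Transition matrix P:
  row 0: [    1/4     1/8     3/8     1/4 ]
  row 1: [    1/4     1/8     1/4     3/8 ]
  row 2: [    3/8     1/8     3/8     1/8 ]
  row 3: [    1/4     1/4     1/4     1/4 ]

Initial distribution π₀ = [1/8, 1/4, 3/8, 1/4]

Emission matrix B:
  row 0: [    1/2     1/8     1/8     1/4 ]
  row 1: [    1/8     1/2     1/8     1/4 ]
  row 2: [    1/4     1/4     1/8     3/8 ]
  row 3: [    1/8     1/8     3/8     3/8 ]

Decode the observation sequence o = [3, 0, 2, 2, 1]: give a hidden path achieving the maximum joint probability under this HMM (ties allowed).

t=0: δ = [3.125e-02, 6.250e-02, 1.406e-01, 9.375e-02]  (obs o_0=3)
t=1: δ = [2.637e-02, 2.930e-03, 1.318e-02, 2.930e-03]  ψ = [2, 3, 2, 1]  (obs o_1=0)
t=2: δ = [8.240e-04, 4.120e-04, 1.236e-03, 2.472e-03]  ψ = [0, 0, 0, 0]  (obs o_2=2)
t=3: δ = [7.725e-05, 7.725e-05, 7.725e-05, 2.317e-04]  ψ = [3, 3, 3, 3]  (obs o_3=2)
t=4: δ = [7.242e-06, 2.897e-05, 1.448e-05, 7.242e-06]  ψ = [3, 3, 3, 3]  (obs o_4=1)
backtrack: best end state = 1; path = [2, 0, 3, 3, 1]

path = [2, 0, 3, 3, 1]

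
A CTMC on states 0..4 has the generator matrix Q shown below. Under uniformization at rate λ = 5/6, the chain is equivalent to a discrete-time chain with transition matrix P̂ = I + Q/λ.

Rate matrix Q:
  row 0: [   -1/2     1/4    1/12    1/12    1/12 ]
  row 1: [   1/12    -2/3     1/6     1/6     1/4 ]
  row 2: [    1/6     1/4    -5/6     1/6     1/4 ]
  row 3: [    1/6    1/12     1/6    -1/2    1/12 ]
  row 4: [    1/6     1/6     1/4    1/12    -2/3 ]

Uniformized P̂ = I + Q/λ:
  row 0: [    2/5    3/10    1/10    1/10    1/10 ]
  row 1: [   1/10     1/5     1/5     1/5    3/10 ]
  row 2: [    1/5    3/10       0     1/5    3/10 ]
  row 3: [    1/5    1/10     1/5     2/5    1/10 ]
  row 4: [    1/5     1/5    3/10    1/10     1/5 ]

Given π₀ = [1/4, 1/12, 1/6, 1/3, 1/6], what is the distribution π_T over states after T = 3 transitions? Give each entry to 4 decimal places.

t=0: π = [0.2500, 0.0833, 0.1667, 0.3333, 0.1667]
t=1: π = [0.2417, 0.2083, 0.1583, 0.2250, 0.1667]
t=2: π = [0.2275, 0.2175, 0.1608, 0.2042, 0.1900]
t=3: π = [0.2238, 0.2184, 0.1641, 0.1991, 0.1947]

π = [0.2238, 0.2184, 0.1641, 0.1991, 0.1947]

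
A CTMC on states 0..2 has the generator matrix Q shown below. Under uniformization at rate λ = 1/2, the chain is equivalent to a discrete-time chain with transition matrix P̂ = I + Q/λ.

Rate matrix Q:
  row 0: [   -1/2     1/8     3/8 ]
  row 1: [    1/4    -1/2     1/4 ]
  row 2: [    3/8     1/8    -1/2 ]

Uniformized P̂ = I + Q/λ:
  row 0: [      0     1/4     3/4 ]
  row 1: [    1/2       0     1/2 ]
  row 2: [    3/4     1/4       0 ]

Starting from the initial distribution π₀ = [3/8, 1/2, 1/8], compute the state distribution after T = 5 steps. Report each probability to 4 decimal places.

t=0: π = [0.3750, 0.5000, 0.1250]
t=1: π = [0.3438, 0.1250, 0.5313]
t=2: π = [0.4609, 0.2188, 0.3203]
t=3: π = [0.3496, 0.1953, 0.4551]
t=4: π = [0.4390, 0.2012, 0.3599]
t=5: π = [0.3705, 0.1997, 0.4298]

π = [0.3705, 0.1997, 0.4298]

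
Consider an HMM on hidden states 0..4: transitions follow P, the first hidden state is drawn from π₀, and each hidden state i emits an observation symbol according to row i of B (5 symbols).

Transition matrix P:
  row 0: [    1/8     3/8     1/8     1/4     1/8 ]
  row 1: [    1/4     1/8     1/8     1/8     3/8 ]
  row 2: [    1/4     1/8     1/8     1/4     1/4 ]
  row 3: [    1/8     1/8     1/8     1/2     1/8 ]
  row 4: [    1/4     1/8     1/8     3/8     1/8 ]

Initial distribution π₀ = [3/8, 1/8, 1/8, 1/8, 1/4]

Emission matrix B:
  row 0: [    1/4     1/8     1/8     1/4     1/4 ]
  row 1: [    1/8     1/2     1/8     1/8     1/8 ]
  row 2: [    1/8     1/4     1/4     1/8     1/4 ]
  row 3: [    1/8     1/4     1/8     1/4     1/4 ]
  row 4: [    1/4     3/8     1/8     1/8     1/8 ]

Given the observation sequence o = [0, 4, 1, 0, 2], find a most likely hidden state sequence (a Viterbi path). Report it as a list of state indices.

path = [4, 0, 1, 4, 3]

t=0: δ = [9.375e-02, 1.562e-02, 1.562e-02, 1.562e-02, 6.250e-02]  (obs o_0=0)
t=1: δ = [3.906e-03, 4.395e-03, 2.930e-03, 5.859e-03, 1.465e-03]  ψ = [4, 0, 0, 0, 0]  (obs o_1=4)
t=2: δ = [1.373e-04, 7.324e-04, 1.831e-04, 7.324e-04, 6.180e-04]  ψ = [1, 0, 3, 3, 1]  (obs o_2=1)
t=3: δ = [4.578e-05, 1.144e-05, 1.144e-05, 4.578e-05, 6.866e-05]  ψ = [1, 1, 1, 3, 1]  (obs o_3=0)
t=4: δ = [2.146e-06, 2.146e-06, 2.146e-06, 3.219e-06, 1.073e-06]  ψ = [4, 0, 4, 4, 4]  (obs o_4=2)
backtrack: best end state = 3; path = [4, 0, 1, 4, 3]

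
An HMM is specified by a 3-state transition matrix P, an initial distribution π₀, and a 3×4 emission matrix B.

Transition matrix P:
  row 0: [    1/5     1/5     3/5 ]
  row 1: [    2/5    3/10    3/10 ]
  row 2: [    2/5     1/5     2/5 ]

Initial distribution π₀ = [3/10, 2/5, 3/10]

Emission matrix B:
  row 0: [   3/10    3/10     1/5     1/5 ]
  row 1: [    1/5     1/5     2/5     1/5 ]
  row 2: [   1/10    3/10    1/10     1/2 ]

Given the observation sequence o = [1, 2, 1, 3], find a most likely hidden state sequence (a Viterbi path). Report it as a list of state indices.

t=0: δ = [9.000e-02, 8.000e-02, 9.000e-02]  (obs o_0=1)
t=1: δ = [7.200e-03, 9.600e-03, 5.400e-03]  ψ = [2, 1, 0]  (obs o_1=2)
t=2: δ = [1.152e-03, 5.760e-04, 1.296e-03]  ψ = [1, 1, 0]  (obs o_2=1)
t=3: δ = [1.037e-04, 5.184e-05, 3.456e-04]  ψ = [2, 2, 0]  (obs o_3=3)
backtrack: best end state = 2; path = [1, 1, 0, 2]

path = [1, 1, 0, 2]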